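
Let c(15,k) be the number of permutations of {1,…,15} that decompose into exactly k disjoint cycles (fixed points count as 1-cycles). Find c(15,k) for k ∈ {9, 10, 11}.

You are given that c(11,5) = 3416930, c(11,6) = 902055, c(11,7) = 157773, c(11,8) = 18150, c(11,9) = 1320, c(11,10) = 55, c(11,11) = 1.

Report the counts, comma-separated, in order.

368411615, 37312275, 2749747

row 12: T[12][6]=11·902055+3416930=13339535  T[12][7]=11·157773+902055=2637558  T[12][8]=11·18150+157773=357423  T[12][9]=11·1320+18150=32670  T[12][10]=11·55+1320=1925  T[12][11]=11·1+55=66
row 13: T[13][7]=12·2637558+13339535=44990231  T[13][8]=12·357423+2637558=6926634  T[13][9]=12·32670+357423=749463  T[13][10]=12·1925+32670=55770  T[13][11]=12·66+1925=2717
row 14: T[14][8]=13·6926634+44990231=135036473  T[14][9]=13·749463+6926634=16669653  T[14][10]=13·55770+749463=1474473  T[14][11]=13·2717+55770=91091
row 15: T[15][9]=14·16669653+135036473=368411615  T[15][10]=14·1474473+16669653=37312275  T[15][11]=14·91091+1474473=2749747
Read c(15,9) = 368411615, c(15,10) = 37312275, c(15,11) = 2749747.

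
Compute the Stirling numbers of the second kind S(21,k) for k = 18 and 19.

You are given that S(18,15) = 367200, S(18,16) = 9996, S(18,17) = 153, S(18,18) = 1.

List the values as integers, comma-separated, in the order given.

1023435, 19285

[19] T[19,16]:16*9996+367200=527136 · T[19,17]:17*153+9996=12597 · T[19,18]:18*1+153=171 · T[19,19]:19*0+1=1
[20] T[20,17]:17*12597+527136=741285 · T[20,18]:18*171+12597=15675 · T[20,19]:19*1+171=190
[21] T[21,18]:18*15675+741285=1023435 · T[21,19]:19*190+15675=19285
Read S(21,18) = 1023435, S(21,19) = 19285.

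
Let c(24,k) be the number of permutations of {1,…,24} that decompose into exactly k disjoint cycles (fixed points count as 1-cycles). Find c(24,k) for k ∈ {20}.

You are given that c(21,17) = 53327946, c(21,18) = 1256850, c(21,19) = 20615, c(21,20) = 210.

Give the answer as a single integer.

168423871

@22  (22,18):1256850·21+53327946→79721796, (22,19):20615·21+1256850→1689765, (22,20):210·21+20615→25025
@23  (23,19):1689765·22+79721796→116896626, (23,20):25025·22+1689765→2240315
@24  (24,20):2240315·23+116896626→168423871
Read c(24,20) = 168423871.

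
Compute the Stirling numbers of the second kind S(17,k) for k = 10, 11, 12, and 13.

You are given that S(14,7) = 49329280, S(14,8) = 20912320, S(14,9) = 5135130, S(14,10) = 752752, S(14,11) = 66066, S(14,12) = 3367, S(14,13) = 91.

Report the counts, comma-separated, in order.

2758334150, 512060978, 62022324, 4910178

r15: T_15,8=8×20912320+49329280=216627840; T_15,9=9×5135130+20912320=67128490; T_15,10=10×752752+5135130=12662650; T_15,11=11×66066+752752=1479478; T_15,12=12×3367+66066=106470; T_15,13=13×91+3367=4550
r16: T_16,9=9×67128490+216627840=820784250; T_16,10=10×12662650+67128490=193754990; T_16,11=11×1479478+12662650=28936908; T_16,12=12×106470+1479478=2757118; T_16,13=13×4550+106470=165620
r17: T_17,10=10×193754990+820784250=2758334150; T_17,11=11×28936908+193754990=512060978; T_17,12=12×2757118+28936908=62022324; T_17,13=13×165620+2757118=4910178
Read S(17,10) = 2758334150, S(17,11) = 512060978, S(17,12) = 62022324, S(17,13) = 4910178.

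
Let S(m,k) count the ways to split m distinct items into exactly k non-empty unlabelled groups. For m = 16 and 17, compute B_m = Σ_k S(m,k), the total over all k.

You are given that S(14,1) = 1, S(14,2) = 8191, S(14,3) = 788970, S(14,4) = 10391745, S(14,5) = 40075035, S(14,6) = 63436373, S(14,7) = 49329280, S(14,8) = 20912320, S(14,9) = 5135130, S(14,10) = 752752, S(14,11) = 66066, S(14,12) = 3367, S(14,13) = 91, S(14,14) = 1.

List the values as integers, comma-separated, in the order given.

10480142147, 82864869804

i=15: T(15,1)=0+1·1=1 | T(15,2)=1+2·8191=16383 | T(15,3)=8191+3·788970=2375101 | T(15,4)=788970+4·10391745=42355950 | T(15,5)=10391745+5·40075035=210766920 | T(15,6)=40075035+6·63436373=420693273 | T(15,7)=63436373+7·49329280=408741333 | T(15,8)=49329280+8·20912320=216627840 | T(15,9)=20912320+9·5135130=67128490 | T(15,10)=5135130+10·752752=12662650 | T(15,11)=752752+11·66066=1479478 | T(15,12)=66066+12·3367=106470 | T(15,13)=3367+13·91=4550 | T(15,14)=91+14·1=105 | T(15,15)=1+15·0=1
i=16: T(16,1)=0+1·1=1 | T(16,2)=1+2·16383=32767 | T(16,3)=16383+3·2375101=7141686 | T(16,4)=2375101+4·42355950=171798901 | T(16,5)=42355950+5·210766920=1096190550 | T(16,6)=210766920+6·420693273=2734926558 | T(16,7)=420693273+7·408741333=3281882604 | T(16,8)=408741333+8·216627840=2141764053 | T(16,9)=216627840+9·67128490=820784250 | T(16,10)=67128490+10·12662650=193754990 | T(16,11)=12662650+11·1479478=28936908 | T(16,12)=1479478+12·106470=2757118 | T(16,13)=106470+13·4550=165620 | T(16,14)=4550+14·105=6020 | T(16,15)=105+15·1=120 | T(16,16)=1+16·0=1
i=17: T(17,1)=0+1·1=1 | T(17,2)=1+2·32767=65535 | T(17,3)=32767+3·7141686=21457825 | T(17,4)=7141686+4·171798901=694337290 | T(17,5)=171798901+5·1096190550=5652751651 | T(17,6)=1096190550+6·2734926558=17505749898 | T(17,7)=2734926558+7·3281882604=25708104786 | T(17,8)=3281882604+8·2141764053=20415995028 | T(17,9)=2141764053+9·820784250=9528822303 | T(17,10)=820784250+10·193754990=2758334150 | T(17,11)=193754990+11·28936908=512060978 | T(17,12)=28936908+12·2757118=62022324 | T(17,13)=2757118+13·165620=4910178 | T(17,14)=165620+14·6020=249900 | T(17,15)=6020+15·120=7820 | T(17,16)=120+16·1=136 | T(17,17)=1+17·0=1
B_16 = ΣS(16,k) = 1+32767+7141686+171798901+1096190550+2734926558+3281882604+2141764053+820784250+193754990+28936908+2757118+165620+6020+120+1 = 10480142147
B_17 = ΣS(17,k) = 1+65535+21457825+694337290+5652751651+17505749898+25708104786+20415995028+9528822303+2758334150+512060978+62022324+4910178+249900+7820+136+1 = 82864869804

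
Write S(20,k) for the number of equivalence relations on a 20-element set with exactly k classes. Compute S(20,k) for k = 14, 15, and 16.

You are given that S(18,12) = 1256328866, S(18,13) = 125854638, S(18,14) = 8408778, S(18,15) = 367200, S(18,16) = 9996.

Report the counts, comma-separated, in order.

6302524580, 452329200, 22350954

@19  (19,13):125854638·13+1256328866→2892439160, (19,14):8408778·14+125854638→243577530, (19,15):367200·15+8408778→13916778, (19,16):9996·16+367200→527136
@20  (20,14):243577530·14+2892439160→6302524580, (20,15):13916778·15+243577530→452329200, (20,16):527136·16+13916778→22350954
Read S(20,14) = 6302524580, S(20,15) = 452329200, S(20,16) = 22350954.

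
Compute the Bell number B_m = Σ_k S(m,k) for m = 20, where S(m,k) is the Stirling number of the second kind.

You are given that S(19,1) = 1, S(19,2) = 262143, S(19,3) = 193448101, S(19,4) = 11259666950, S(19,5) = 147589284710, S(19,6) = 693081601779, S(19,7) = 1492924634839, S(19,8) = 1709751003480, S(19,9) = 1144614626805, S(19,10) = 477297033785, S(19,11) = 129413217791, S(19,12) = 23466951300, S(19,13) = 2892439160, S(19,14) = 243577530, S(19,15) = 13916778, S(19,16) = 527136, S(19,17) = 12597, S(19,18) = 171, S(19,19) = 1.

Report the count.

[20] T[20,1]:1*1+0=1 · T[20,2]:2*262143+1=524287 · T[20,3]:3*193448101+262143=580606446 · T[20,4]:4*11259666950+193448101=45232115901 · T[20,5]:5*147589284710+11259666950=749206090500 · T[20,6]:6*693081601779+147589284710=4306078895384 · T[20,7]:7*1492924634839+693081601779=11143554045652 · T[20,8]:8*1709751003480+1492924634839=15170932662679 · T[20,9]:9*1144614626805+1709751003480=12011282644725 · T[20,10]:10*477297033785+1144614626805=5917584964655 · T[20,11]:11*129413217791+477297033785=1900842429486 · T[20,12]:12*23466951300+129413217791=411016633391 · T[20,13]:13*2892439160+23466951300=61068660380 · T[20,14]:14*243577530+2892439160=6302524580 · T[20,15]:15*13916778+243577530=452329200 · T[20,16]:16*527136+13916778=22350954 · T[20,17]:17*12597+527136=741285 · T[20,18]:18*171+12597=15675 · T[20,19]:19*1+171=190 · T[20,20]:20*0+1=1
B_20 = ΣS(20,k) = 1+524287+580606446+45232115901+749206090500+4306078895384+11143554045652+15170932662679+12011282644725+5917584964655+1900842429486+411016633391+61068660380+6302524580+452329200+22350954+741285+15675+190+1 = 51724158235372

51724158235372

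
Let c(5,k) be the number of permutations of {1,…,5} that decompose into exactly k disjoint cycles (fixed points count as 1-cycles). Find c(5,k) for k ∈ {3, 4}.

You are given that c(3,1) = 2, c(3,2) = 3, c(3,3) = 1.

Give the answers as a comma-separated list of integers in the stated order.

35, 10

row 4: T[4][2]=3·3+2=11  T[4][3]=3·1+3=6  T[4][4]=3·0+1=1
row 5: T[5][3]=4·6+11=35  T[5][4]=4·1+6=10
Read c(5,3) = 35, c(5,4) = 10.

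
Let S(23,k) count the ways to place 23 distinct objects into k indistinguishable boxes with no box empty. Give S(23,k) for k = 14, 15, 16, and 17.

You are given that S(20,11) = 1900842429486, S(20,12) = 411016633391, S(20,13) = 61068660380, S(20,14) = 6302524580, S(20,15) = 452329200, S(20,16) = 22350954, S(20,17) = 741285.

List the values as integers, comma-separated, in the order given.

i=21: T(21,12)=1900842429486+12·411016633391=6833042030178 | T(21,13)=411016633391+13·61068660380=1204909218331 | T(21,14)=61068660380+14·6302524580=149304004500 | T(21,15)=6302524580+15·452329200=13087462580 | T(21,16)=452329200+16·22350954=809944464 | T(21,17)=22350954+17·741285=34952799
i=22: T(22,13)=6833042030178+13·1204909218331=22496861868481 | T(22,14)=1204909218331+14·149304004500=3295165281331 | T(22,15)=149304004500+15·13087462580=345615943200 | T(22,16)=13087462580+16·809944464=26046574004 | T(22,17)=809944464+17·34952799=1404142047
i=23: T(23,14)=22496861868481+14·3295165281331=68629175807115 | T(23,15)=3295165281331+15·345615943200=8479404429331 | T(23,16)=345615943200+16·26046574004=762361127264 | T(23,17)=26046574004+17·1404142047=49916988803
Read S(23,14) = 68629175807115, S(23,15) = 8479404429331, S(23,16) = 762361127264, S(23,17) = 49916988803.

68629175807115, 8479404429331, 762361127264, 49916988803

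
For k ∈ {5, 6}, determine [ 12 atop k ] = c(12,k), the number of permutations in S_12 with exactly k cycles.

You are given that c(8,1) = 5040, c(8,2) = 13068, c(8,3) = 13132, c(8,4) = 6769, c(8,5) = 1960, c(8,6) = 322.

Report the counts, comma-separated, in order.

45995730, 13339535

row 9: T[9][2]=8·13068+5040=109584  T[9][3]=8·13132+13068=118124  T[9][4]=8·6769+13132=67284  T[9][5]=8·1960+6769=22449  T[9][6]=8·322+1960=4536
row 10: T[10][3]=9·118124+109584=1172700  T[10][4]=9·67284+118124=723680  T[10][5]=9·22449+67284=269325  T[10][6]=9·4536+22449=63273
row 11: T[11][4]=10·723680+1172700=8409500  T[11][5]=10·269325+723680=3416930  T[11][6]=10·63273+269325=902055
row 12: T[12][5]=11·3416930+8409500=45995730  T[12][6]=11·902055+3416930=13339535
Read c(12,5) = 45995730, c(12,6) = 13339535.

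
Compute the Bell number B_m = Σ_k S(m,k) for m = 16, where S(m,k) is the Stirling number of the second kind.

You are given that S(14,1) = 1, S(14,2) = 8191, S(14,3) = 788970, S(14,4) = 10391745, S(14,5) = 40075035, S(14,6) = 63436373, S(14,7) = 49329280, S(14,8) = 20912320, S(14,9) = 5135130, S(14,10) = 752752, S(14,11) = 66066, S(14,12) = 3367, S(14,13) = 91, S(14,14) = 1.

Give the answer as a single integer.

10480142147

row 15: T[15][1]=1·1+0=1  T[15][2]=2·8191+1=16383  T[15][3]=3·788970+8191=2375101  T[15][4]=4·10391745+788970=42355950  T[15][5]=5·40075035+10391745=210766920  T[15][6]=6·63436373+40075035=420693273  T[15][7]=7·49329280+63436373=408741333  T[15][8]=8·20912320+49329280=216627840  T[15][9]=9·5135130+20912320=67128490  T[15][10]=10·752752+5135130=12662650  T[15][11]=11·66066+752752=1479478  T[15][12]=12·3367+66066=106470  T[15][13]=13·91+3367=4550  T[15][14]=14·1+91=105  T[15][15]=15·0+1=1
row 16: T[16][1]=1·1+0=1  T[16][2]=2·16383+1=32767  T[16][3]=3·2375101+16383=7141686  T[16][4]=4·42355950+2375101=171798901  T[16][5]=5·210766920+42355950=1096190550  T[16][6]=6·420693273+210766920=2734926558  T[16][7]=7·408741333+420693273=3281882604  T[16][8]=8·216627840+408741333=2141764053  T[16][9]=9·67128490+216627840=820784250  T[16][10]=10·12662650+67128490=193754990  T[16][11]=11·1479478+12662650=28936908  T[16][12]=12·106470+1479478=2757118  T[16][13]=13·4550+106470=165620  T[16][14]=14·105+4550=6020  T[16][15]=15·1+105=120  T[16][16]=16·0+1=1
B_16 = ΣS(16,k) = 1+32767+7141686+171798901+1096190550+2734926558+3281882604+2141764053+820784250+193754990+28936908+2757118+165620+6020+120+1 = 10480142147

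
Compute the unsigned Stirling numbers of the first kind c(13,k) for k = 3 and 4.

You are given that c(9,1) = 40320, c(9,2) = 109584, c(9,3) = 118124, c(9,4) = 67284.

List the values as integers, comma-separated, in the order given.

1931559552, 1414014888

@10  (10,1):40320·9+0→362880, (10,2):109584·9+40320→1026576, (10,3):118124·9+109584→1172700, (10,4):67284·9+118124→723680
@11  (11,1):362880·10+0→3628800, (11,2):1026576·10+362880→10628640, (11,3):1172700·10+1026576→12753576, (11,4):723680·10+1172700→8409500
@12  (12,2):10628640·11+3628800→120543840, (12,3):12753576·11+10628640→150917976, (12,4):8409500·11+12753576→105258076
@13  (13,3):150917976·12+120543840→1931559552, (13,4):105258076·12+150917976→1414014888
Read c(13,3) = 1931559552, c(13,4) = 1414014888.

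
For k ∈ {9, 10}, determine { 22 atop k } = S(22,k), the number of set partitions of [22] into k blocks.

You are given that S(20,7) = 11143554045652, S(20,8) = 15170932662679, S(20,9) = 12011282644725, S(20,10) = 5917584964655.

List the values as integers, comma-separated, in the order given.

r21: T_21,8=8×15170932662679+11143554045652=132511015347084; T_21,9=9×12011282644725+15170932662679=123272476465204; T_21,10=10×5917584964655+12011282644725=71187132291275
r22: T_22,9=9×123272476465204+132511015347084=1241963303533920; T_22,10=10×71187132291275+123272476465204=835143799377954
Read S(22,9) = 1241963303533920, S(22,10) = 835143799377954.

1241963303533920, 835143799377954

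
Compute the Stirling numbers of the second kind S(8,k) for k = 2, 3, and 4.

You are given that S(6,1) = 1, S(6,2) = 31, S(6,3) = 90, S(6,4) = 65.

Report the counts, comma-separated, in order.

row 7: T[7][1]=1·1+0=1  T[7][2]=2·31+1=63  T[7][3]=3·90+31=301  T[7][4]=4·65+90=350
row 8: T[8][2]=2·63+1=127  T[8][3]=3·301+63=966  T[8][4]=4·350+301=1701
Read S(8,2) = 127, S(8,3) = 966, S(8,4) = 1701.

127, 966, 1701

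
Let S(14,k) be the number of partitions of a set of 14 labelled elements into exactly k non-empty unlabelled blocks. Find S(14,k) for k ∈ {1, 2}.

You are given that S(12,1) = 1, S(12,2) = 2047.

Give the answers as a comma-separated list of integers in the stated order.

1, 8191

i=13: T(13,1)=0+1·1=1 | T(13,2)=1+2·2047=4095
i=14: T(14,1)=0+1·1=1 | T(14,2)=1+2·4095=8191
Read S(14,1) = 1, S(14,2) = 8191.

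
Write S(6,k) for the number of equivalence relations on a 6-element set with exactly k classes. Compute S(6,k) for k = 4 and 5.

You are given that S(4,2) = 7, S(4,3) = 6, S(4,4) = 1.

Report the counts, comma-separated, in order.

[5] T[5,3]:3*6+7=25 · T[5,4]:4*1+6=10 · T[5,5]:5*0+1=1
[6] T[6,4]:4*10+25=65 · T[6,5]:5*1+10=15
Read S(6,4) = 65, S(6,5) = 15.

65, 15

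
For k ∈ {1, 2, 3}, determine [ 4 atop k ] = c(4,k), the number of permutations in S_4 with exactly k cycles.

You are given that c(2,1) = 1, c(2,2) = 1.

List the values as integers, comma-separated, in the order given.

r3: T_3,1=2×1+0=2; T_3,2=2×1+1=3; T_3,3=2×0+1=1
r4: T_4,1=3×2+0=6; T_4,2=3×3+2=11; T_4,3=3×1+3=6
Read c(4,1) = 6, c(4,2) = 11, c(4,3) = 6.

6, 11, 6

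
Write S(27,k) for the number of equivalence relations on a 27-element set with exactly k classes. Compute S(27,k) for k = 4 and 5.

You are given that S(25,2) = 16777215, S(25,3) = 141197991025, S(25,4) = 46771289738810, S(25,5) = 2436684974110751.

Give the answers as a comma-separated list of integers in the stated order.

749329038535350, 61338207158409090

r26: T_26,3=3×141197991025+16777215=423610750290; T_26,4=4×46771289738810+141197991025=187226356946265; T_26,5=5×2436684974110751+46771289738810=12230196160292565
r27: T_27,4=4×187226356946265+423610750290=749329038535350; T_27,5=5×12230196160292565+187226356946265=61338207158409090
Read S(27,4) = 749329038535350, S(27,5) = 61338207158409090.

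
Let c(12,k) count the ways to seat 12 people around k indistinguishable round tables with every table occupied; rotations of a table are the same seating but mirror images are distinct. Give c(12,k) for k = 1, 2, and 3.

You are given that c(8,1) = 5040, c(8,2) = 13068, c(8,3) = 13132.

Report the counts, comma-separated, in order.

r9: T_9,1=8×5040+0=40320; T_9,2=8×13068+5040=109584; T_9,3=8×13132+13068=118124
r10: T_10,1=9×40320+0=362880; T_10,2=9×109584+40320=1026576; T_10,3=9×118124+109584=1172700
r11: T_11,1=10×362880+0=3628800; T_11,2=10×1026576+362880=10628640; T_11,3=10×1172700+1026576=12753576
r12: T_12,1=11×3628800+0=39916800; T_12,2=11×10628640+3628800=120543840; T_12,3=11×12753576+10628640=150917976
Read c(12,1) = 39916800, c(12,2) = 120543840, c(12,3) = 150917976.

39916800, 120543840, 150917976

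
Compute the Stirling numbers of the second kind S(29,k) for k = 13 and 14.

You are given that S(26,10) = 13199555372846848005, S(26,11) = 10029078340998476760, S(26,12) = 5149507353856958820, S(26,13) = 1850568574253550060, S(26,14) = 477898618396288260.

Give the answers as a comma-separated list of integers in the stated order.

6855064482242755179765, 2534474684137526739000

@27  (27,11):10029078340998476760·11+13199555372846848005→123519417123830092365, (27,12):5149507353856958820·12+10029078340998476760→71823166587281982600, (27,13):1850568574253550060·13+5149507353856958820→29206898819153109600, (27,14):477898618396288260·14+1850568574253550060→8541149231801585700
@28  (28,12):71823166587281982600·12+123519417123830092365→985397416171213883565, (28,13):29206898819153109600·13+71823166587281982600→451512851236272407400, (28,14):8541149231801585700·14+29206898819153109600→148782988064375309400
@29  (29,13):451512851236272407400·13+985397416171213883565→6855064482242755179765, (29,14):148782988064375309400·14+451512851236272407400→2534474684137526739000
Read S(29,13) = 6855064482242755179765, S(29,14) = 2534474684137526739000.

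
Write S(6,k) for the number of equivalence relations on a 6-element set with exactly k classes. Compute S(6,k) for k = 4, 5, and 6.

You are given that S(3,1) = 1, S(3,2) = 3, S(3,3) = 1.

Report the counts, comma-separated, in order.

row 4: T[4][2]=2·3+1=7  T[4][3]=3·1+3=6  T[4][4]=4·0+1=1
row 5: T[5][3]=3·6+7=25  T[5][4]=4·1+6=10  T[5][5]=5·0+1=1
row 6: T[6][4]=4·10+25=65  T[6][5]=5·1+10=15  T[6][6]=6·0+1=1
Read S(6,4) = 65, S(6,5) = 15, S(6,6) = 1.

65, 15, 1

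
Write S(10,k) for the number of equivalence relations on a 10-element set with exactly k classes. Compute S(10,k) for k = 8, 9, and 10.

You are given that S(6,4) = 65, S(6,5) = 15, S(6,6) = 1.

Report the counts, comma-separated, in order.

row 7: T[7][5]=5·15+65=140  T[7][6]=6·1+15=21  T[7][7]=7·0+1=1
row 8: T[8][6]=6·21+140=266  T[8][7]=7·1+21=28  T[8][8]=8·0+1=1
row 9: T[9][7]=7·28+266=462  T[9][8]=8·1+28=36  T[9][9]=9·0+1=1
row 10: T[10][8]=8·36+462=750  T[10][9]=9·1+36=45  T[10][10]=10·0+1=1
Read S(10,8) = 750, S(10,9) = 45, S(10,10) = 1.

750, 45, 1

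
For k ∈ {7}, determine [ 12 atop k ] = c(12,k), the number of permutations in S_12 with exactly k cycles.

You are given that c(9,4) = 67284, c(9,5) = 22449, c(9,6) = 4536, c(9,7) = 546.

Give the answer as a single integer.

2637558

[10] T[10,5]:9*22449+67284=269325 · T[10,6]:9*4536+22449=63273 · T[10,7]:9*546+4536=9450
[11] T[11,6]:10*63273+269325=902055 · T[11,7]:10*9450+63273=157773
[12] T[12,7]:11*157773+902055=2637558
Read c(12,7) = 2637558.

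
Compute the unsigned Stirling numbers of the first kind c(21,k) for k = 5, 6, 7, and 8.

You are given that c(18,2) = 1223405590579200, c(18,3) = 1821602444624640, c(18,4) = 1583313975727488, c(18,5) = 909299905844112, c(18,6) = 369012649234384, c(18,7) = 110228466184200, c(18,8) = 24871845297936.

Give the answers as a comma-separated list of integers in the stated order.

8037811822645051776, 3599979517947607200, 1206647803780373360, 311333643161390640

r19: T_19,3=18×1821602444624640+1223405590579200=34012249593822720; T_19,4=18×1583313975727488+1821602444624640=30321254007719424; T_19,5=18×909299905844112+1583313975727488=17950712280921504; T_19,6=18×369012649234384+909299905844112=7551527592063024; T_19,7=18×110228466184200+369012649234384=2353125040549984; T_19,8=18×24871845297936+110228466184200=557921681547048
r20: T_20,4=19×30321254007719424+34012249593822720=610116075740491776; T_20,5=19×17950712280921504+30321254007719424=371384787345228000; T_20,6=19×7551527592063024+17950712280921504=161429736530118960; T_20,7=19×2353125040549984+7551527592063024=52260903362512720; T_20,8=19×557921681547048+2353125040549984=12953636989943896
r21: T_21,5=20×371384787345228000+610116075740491776=8037811822645051776; T_21,6=20×161429736530118960+371384787345228000=3599979517947607200; T_21,7=20×52260903362512720+161429736530118960=1206647803780373360; T_21,8=20×12953636989943896+52260903362512720=311333643161390640
Read c(21,5) = 8037811822645051776, c(21,6) = 3599979517947607200, c(21,7) = 1206647803780373360, c(21,8) = 311333643161390640.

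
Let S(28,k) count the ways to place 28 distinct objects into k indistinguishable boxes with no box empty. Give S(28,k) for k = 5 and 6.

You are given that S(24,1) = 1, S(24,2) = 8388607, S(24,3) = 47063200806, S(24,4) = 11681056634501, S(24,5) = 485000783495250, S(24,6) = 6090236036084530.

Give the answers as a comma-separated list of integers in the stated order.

307440364830580800, 8220146115188676396

r25: T_25,2=2×8388607+1=16777215; T_25,3=3×47063200806+8388607=141197991025; T_25,4=4×11681056634501+47063200806=46771289738810; T_25,5=5×485000783495250+11681056634501=2436684974110751; T_25,6=6×6090236036084530+485000783495250=37026417000002430
r26: T_26,3=3×141197991025+16777215=423610750290; T_26,4=4×46771289738810+141197991025=187226356946265; T_26,5=5×2436684974110751+46771289738810=12230196160292565; T_26,6=6×37026417000002430+2436684974110751=224595186974125331
r27: T_27,4=4×187226356946265+423610750290=749329038535350; T_27,5=5×12230196160292565+187226356946265=61338207158409090; T_27,6=6×224595186974125331+12230196160292565=1359801318005044551
r28: T_28,5=5×61338207158409090+749329038535350=307440364830580800; T_28,6=6×1359801318005044551+61338207158409090=8220146115188676396
Read S(28,5) = 307440364830580800, S(28,6) = 8220146115188676396.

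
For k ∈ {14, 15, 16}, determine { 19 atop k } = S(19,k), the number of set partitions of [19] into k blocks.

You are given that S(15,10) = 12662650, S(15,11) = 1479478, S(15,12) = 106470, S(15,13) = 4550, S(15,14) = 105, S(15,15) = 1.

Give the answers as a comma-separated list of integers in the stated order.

[16] T[16,11]:11*1479478+12662650=28936908 · T[16,12]:12*106470+1479478=2757118 · T[16,13]:13*4550+106470=165620 · T[16,14]:14*105+4550=6020 · T[16,15]:15*1+105=120 · T[16,16]:16*0+1=1
[17] T[17,12]:12*2757118+28936908=62022324 · T[17,13]:13*165620+2757118=4910178 · T[17,14]:14*6020+165620=249900 · T[17,15]:15*120+6020=7820 · T[17,16]:16*1+120=136
[18] T[18,13]:13*4910178+62022324=125854638 · T[18,14]:14*249900+4910178=8408778 · T[18,15]:15*7820+249900=367200 · T[18,16]:16*136+7820=9996
[19] T[19,14]:14*8408778+125854638=243577530 · T[19,15]:15*367200+8408778=13916778 · T[19,16]:16*9996+367200=527136
Read S(19,14) = 243577530, S(19,15) = 13916778, S(19,16) = 527136.

243577530, 13916778, 527136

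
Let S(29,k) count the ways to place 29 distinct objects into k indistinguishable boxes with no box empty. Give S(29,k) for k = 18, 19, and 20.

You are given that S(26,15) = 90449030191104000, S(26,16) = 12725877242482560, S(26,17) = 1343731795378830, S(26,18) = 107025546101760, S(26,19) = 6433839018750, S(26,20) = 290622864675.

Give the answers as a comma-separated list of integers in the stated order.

row 27: T[27][16]=16·12725877242482560+90449030191104000=294063066070824960  T[27][17]=17·1343731795378830+12725877242482560=35569317763922670  T[27][18]=18·107025546101760+1343731795378830=3270191625210510  T[27][19]=19·6433839018750+107025546101760=229268487458010  T[27][20]=20·290622864675+6433839018750=12246296312250
row 28: T[28][17]=17·35569317763922670+294063066070824960=898741468057510350  T[28][18]=18·3270191625210510+35569317763922670=94432767017711850  T[28][19]=19·229268487458010+3270191625210510=7626292886912700  T[28][20]=20·12246296312250+229268487458010=474194413703010
row 29: T[29][18]=18·94432767017711850+898741468057510350=2598531274376323650  T[29][19]=19·7626292886912700+94432767017711850=239332331869053150  T[29][20]=20·474194413703010+7626292886912700=17110181160972900
Read S(29,18) = 2598531274376323650, S(29,19) = 239332331869053150, S(29,20) = 17110181160972900.

2598531274376323650, 239332331869053150, 17110181160972900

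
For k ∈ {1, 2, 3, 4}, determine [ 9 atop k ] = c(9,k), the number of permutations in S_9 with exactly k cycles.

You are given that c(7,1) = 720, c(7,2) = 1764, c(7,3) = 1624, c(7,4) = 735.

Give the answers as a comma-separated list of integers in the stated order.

40320, 109584, 118124, 67284

row 8: T[8][1]=7·720+0=5040  T[8][2]=7·1764+720=13068  T[8][3]=7·1624+1764=13132  T[8][4]=7·735+1624=6769
row 9: T[9][1]=8·5040+0=40320  T[9][2]=8·13068+5040=109584  T[9][3]=8·13132+13068=118124  T[9][4]=8·6769+13132=67284
Read c(9,1) = 40320, c(9,2) = 109584, c(9,3) = 118124, c(9,4) = 67284.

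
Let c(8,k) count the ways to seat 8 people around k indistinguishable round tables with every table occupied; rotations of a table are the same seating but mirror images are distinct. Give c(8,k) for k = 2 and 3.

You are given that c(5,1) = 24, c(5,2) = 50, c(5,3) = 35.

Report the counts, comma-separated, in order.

@6  (6,1):24·5+0→120, (6,2):50·5+24→274, (6,3):35·5+50→225
@7  (7,1):120·6+0→720, (7,2):274·6+120→1764, (7,3):225·6+274→1624
@8  (8,2):1764·7+720→13068, (8,3):1624·7+1764→13132
Read c(8,2) = 13068, c(8,3) = 13132.

13068, 13132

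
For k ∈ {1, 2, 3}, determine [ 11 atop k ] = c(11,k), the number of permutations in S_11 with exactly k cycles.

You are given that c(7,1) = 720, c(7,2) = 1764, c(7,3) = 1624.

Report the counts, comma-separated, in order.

@8  (8,1):720·7+0→5040, (8,2):1764·7+720→13068, (8,3):1624·7+1764→13132
@9  (9,1):5040·8+0→40320, (9,2):13068·8+5040→109584, (9,3):13132·8+13068→118124
@10  (10,1):40320·9+0→362880, (10,2):109584·9+40320→1026576, (10,3):118124·9+109584→1172700
@11  (11,1):362880·10+0→3628800, (11,2):1026576·10+362880→10628640, (11,3):1172700·10+1026576→12753576
Read c(11,1) = 3628800, c(11,2) = 10628640, c(11,3) = 12753576.

3628800, 10628640, 12753576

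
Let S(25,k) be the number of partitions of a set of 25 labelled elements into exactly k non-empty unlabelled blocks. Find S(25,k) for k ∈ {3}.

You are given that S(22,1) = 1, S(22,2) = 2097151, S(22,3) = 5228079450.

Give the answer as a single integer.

141197991025

@23  (23,1):1·1+0→1, (23,2):2097151·2+1→4194303, (23,3):5228079450·3+2097151→15686335501
@24  (24,2):4194303·2+1→8388607, (24,3):15686335501·3+4194303→47063200806
@25  (25,3):47063200806·3+8388607→141197991025
Read S(25,3) = 141197991025.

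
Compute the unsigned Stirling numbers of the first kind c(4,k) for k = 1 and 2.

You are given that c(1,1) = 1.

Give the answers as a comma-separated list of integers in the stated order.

6, 11

r2: T_2,1=1×1+0=1; T_2,2=1×0+1=1
r3: T_3,1=2×1+0=2; T_3,2=2×1+1=3
r4: T_4,1=3×2+0=6; T_4,2=3×3+2=11
Read c(4,1) = 6, c(4,2) = 11.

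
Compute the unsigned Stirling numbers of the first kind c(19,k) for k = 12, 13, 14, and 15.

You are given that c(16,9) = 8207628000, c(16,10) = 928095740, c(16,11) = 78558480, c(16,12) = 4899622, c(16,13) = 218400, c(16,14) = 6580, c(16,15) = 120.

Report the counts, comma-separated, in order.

147560703732, 10246937272, 549789282, 22323822

[17] T[17,10]:16*928095740+8207628000=23057159840 · T[17,11]:16*78558480+928095740=2185031420 · T[17,12]:16*4899622+78558480=156952432 · T[17,13]:16*218400+4899622=8394022 · T[17,14]:16*6580+218400=323680 · T[17,15]:16*120+6580=8500
[18] T[18,11]:17*2185031420+23057159840=60202693980 · T[18,12]:17*156952432+2185031420=4853222764 · T[18,13]:17*8394022+156952432=299650806 · T[18,14]:17*323680+8394022=13896582 · T[18,15]:17*8500+323680=468180
[19] T[19,12]:18*4853222764+60202693980=147560703732 · T[19,13]:18*299650806+4853222764=10246937272 · T[19,14]:18*13896582+299650806=549789282 · T[19,15]:18*468180+13896582=22323822
Read c(19,12) = 147560703732, c(19,13) = 10246937272, c(19,14) = 549789282, c(19,15) = 22323822.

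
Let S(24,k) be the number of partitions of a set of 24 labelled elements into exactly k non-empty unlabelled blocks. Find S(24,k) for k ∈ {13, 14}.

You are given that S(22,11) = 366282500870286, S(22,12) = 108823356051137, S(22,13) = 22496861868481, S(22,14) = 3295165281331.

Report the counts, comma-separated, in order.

[23] T[23,12]:12*108823356051137+366282500870286=1672162773483930 · T[23,13]:13*22496861868481+108823356051137=401282560341390 · T[23,14]:14*3295165281331+22496861868481=68629175807115
[24] T[24,13]:13*401282560341390+1672162773483930=6888836057922000 · T[24,14]:14*68629175807115+401282560341390=1362091021641000
Read S(24,13) = 6888836057922000, S(24,14) = 1362091021641000.

6888836057922000, 1362091021641000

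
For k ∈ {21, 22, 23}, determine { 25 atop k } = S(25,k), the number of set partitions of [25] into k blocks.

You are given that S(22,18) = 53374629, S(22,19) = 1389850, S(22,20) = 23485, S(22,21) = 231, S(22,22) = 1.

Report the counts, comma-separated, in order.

[23] T[23,19]:19*1389850+53374629=79781779 · T[23,20]:20*23485+1389850=1859550 · T[23,21]:21*231+23485=28336 · T[23,22]:22*1+231=253 · T[23,23]:23*0+1=1
[24] T[24,20]:20*1859550+79781779=116972779 · T[24,21]:21*28336+1859550=2454606 · T[24,22]:22*253+28336=33902 · T[24,23]:23*1+253=276
[25] T[25,21]:21*2454606+116972779=168519505 · T[25,22]:22*33902+2454606=3200450 · T[25,23]:23*276+33902=40250
Read S(25,21) = 168519505, S(25,22) = 3200450, S(25,23) = 40250.

168519505, 3200450, 40250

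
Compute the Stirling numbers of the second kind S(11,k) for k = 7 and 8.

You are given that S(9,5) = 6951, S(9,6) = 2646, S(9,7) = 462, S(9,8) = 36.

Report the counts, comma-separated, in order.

row 10: T[10][6]=6·2646+6951=22827  T[10][7]=7·462+2646=5880  T[10][8]=8·36+462=750
row 11: T[11][7]=7·5880+22827=63987  T[11][8]=8·750+5880=11880
Read S(11,7) = 63987, S(11,8) = 11880.

63987, 11880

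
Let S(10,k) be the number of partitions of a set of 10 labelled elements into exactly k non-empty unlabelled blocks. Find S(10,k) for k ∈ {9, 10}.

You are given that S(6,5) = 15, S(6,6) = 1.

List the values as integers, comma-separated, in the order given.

row 7: T[7][6]=6·1+15=21  T[7][7]=7·0+1=1
row 8: T[8][7]=7·1+21=28  T[8][8]=8·0+1=1
row 9: T[9][8]=8·1+28=36  T[9][9]=9·0+1=1
row 10: T[10][9]=9·1+36=45  T[10][10]=10·0+1=1
Read S(10,9) = 45, S(10,10) = 1.

45, 1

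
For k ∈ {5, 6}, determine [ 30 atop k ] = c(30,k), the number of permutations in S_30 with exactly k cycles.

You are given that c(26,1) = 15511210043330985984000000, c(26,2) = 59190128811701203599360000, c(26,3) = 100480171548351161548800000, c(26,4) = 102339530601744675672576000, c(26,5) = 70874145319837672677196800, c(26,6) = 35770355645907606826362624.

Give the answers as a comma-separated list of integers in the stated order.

49361465831621147825759587123200, 26751280755793398822580822142976

row 27: T[27][2]=26·59190128811701203599360000+15511210043330985984000000=1554454559147562279567360000  T[27][3]=26·100480171548351161548800000+59190128811701203599360000=2671674589068831403868160000  T[27][4]=26·102339530601744675672576000+100480171548351161548800000=2761307967193712729035776000  T[27][5]=26·70874145319837672677196800+102339530601744675672576000=1945067308917524165279692800  T[27][6]=26·35770355645907606826362624+70874145319837672677196800=1000903392113435450162625024
row 28: T[28][3]=27·2671674589068831403868160000+1554454559147562279567360000=73689668464006010184007680000  T[28][4]=27·2761307967193712729035776000+2671674589068831403868160000=77226989703299075087834112000  T[28][5]=27·1945067308917524165279692800+2761307967193712729035776000=55278125307966865191587481600  T[28][6]=27·1000903392113435450162625024+1945067308917524165279692800=28969458895980281319670568448
row 29: T[29][4]=28·77226989703299075087834112000+73689668464006010184007680000=2236045380156380112643362816000  T[29][5]=28·55278125307966865191587481600+77226989703299075087834112000=1625014498326371300452283596800  T[29][6]=28·28969458895980281319670568448+55278125307966865191587481600=866422974395414742142363398144
row 30: T[30][5]=29·1625014498326371300452283596800+2236045380156380112643362816000=49361465831621147825759587123200  T[30][6]=29·866422974395414742142363398144+1625014498326371300452283596800=26751280755793398822580822142976
Read c(30,5) = 49361465831621147825759587123200, c(30,6) = 26751280755793398822580822142976.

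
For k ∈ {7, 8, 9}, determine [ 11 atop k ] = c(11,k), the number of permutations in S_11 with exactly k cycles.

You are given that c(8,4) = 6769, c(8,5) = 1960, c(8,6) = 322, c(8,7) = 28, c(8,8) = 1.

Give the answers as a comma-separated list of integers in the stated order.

157773, 18150, 1320

r9: T_9,5=8×1960+6769=22449; T_9,6=8×322+1960=4536; T_9,7=8×28+322=546; T_9,8=8×1+28=36; T_9,9=8×0+1=1
r10: T_10,6=9×4536+22449=63273; T_10,7=9×546+4536=9450; T_10,8=9×36+546=870; T_10,9=9×1+36=45
r11: T_11,7=10×9450+63273=157773; T_11,8=10×870+9450=18150; T_11,9=10×45+870=1320
Read c(11,7) = 157773, c(11,8) = 18150, c(11,9) = 1320.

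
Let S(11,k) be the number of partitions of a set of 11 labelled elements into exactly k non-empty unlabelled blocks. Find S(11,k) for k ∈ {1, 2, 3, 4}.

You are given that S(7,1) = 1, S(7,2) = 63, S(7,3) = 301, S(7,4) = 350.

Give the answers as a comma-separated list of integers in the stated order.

1, 1023, 28501, 145750

row 8: T[8][1]=1·1+0=1  T[8][2]=2·63+1=127  T[8][3]=3·301+63=966  T[8][4]=4·350+301=1701
row 9: T[9][1]=1·1+0=1  T[9][2]=2·127+1=255  T[9][3]=3·966+127=3025  T[9][4]=4·1701+966=7770
row 10: T[10][1]=1·1+0=1  T[10][2]=2·255+1=511  T[10][3]=3·3025+255=9330  T[10][4]=4·7770+3025=34105
row 11: T[11][1]=1·1+0=1  T[11][2]=2·511+1=1023  T[11][3]=3·9330+511=28501  T[11][4]=4·34105+9330=145750
Read S(11,1) = 1, S(11,2) = 1023, S(11,3) = 28501, S(11,4) = 145750.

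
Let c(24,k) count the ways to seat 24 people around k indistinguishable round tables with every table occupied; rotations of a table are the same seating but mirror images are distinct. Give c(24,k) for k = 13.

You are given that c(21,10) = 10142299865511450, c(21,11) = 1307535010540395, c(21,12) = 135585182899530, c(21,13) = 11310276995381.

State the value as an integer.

413356714301314056

[22] T[22,11]:21*1307535010540395+10142299865511450=37600535086859745 · T[22,12]:21*135585182899530+1307535010540395=4154823851430525 · T[22,13]:21*11310276995381+135585182899530=373100999802531
[23] T[23,12]:22*4154823851430525+37600535086859745=129006659818331295 · T[23,13]:22*373100999802531+4154823851430525=12363045847086207
[24] T[24,13]:23*12363045847086207+129006659818331295=413356714301314056
Read c(24,13) = 413356714301314056.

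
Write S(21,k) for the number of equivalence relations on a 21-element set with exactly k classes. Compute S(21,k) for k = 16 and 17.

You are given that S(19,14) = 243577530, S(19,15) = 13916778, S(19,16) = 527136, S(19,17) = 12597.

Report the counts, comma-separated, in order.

809944464, 34952799

@20  (20,15):13916778·15+243577530→452329200, (20,16):527136·16+13916778→22350954, (20,17):12597·17+527136→741285
@21  (21,16):22350954·16+452329200→809944464, (21,17):741285·17+22350954→34952799
Read S(21,16) = 809944464, S(21,17) = 34952799.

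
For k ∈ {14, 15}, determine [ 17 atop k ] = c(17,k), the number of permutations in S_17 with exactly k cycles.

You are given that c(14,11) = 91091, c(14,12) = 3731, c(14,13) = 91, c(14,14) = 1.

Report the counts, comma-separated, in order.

i=15: T(15,12)=91091+14·3731=143325 | T(15,13)=3731+14·91=5005 | T(15,14)=91+14·1=105 | T(15,15)=1+14·0=1
i=16: T(16,13)=143325+15·5005=218400 | T(16,14)=5005+15·105=6580 | T(16,15)=105+15·1=120
i=17: T(17,14)=218400+16·6580=323680 | T(17,15)=6580+16·120=8500
Read c(17,14) = 323680, c(17,15) = 8500.

323680, 8500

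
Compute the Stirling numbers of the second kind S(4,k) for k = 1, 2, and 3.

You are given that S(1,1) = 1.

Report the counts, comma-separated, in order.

i=2: T(2,1)=0+1·1=1 | T(2,2)=1+2·0=1
i=3: T(3,1)=0+1·1=1 | T(3,2)=1+2·1=3 | T(3,3)=1+3·0=1
i=4: T(4,1)=0+1·1=1 | T(4,2)=1+2·3=7 | T(4,3)=3+3·1=6
Read S(4,1) = 1, S(4,2) = 7, S(4,3) = 6.

1, 7, 6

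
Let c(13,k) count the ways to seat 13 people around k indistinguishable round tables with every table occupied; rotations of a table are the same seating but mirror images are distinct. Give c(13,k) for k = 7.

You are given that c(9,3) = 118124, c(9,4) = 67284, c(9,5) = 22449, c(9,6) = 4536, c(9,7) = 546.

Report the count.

44990231

r10: T_10,4=9×67284+118124=723680; T_10,5=9×22449+67284=269325; T_10,6=9×4536+22449=63273; T_10,7=9×546+4536=9450
r11: T_11,5=10×269325+723680=3416930; T_11,6=10×63273+269325=902055; T_11,7=10×9450+63273=157773
r12: T_12,6=11×902055+3416930=13339535; T_12,7=11×157773+902055=2637558
r13: T_13,7=12×2637558+13339535=44990231
Read c(13,7) = 44990231.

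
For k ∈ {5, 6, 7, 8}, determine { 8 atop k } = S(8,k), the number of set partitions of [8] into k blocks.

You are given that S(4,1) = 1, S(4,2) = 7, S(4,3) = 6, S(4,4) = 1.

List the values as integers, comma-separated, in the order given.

@5  (5,2):7·2+1→15, (5,3):6·3+7→25, (5,4):1·4+6→10, (5,5):0·5+1→1
@6  (6,3):25·3+15→90, (6,4):10·4+25→65, (6,5):1·5+10→15, (6,6):0·6+1→1
@7  (7,4):65·4+90→350, (7,5):15·5+65→140, (7,6):1·6+15→21, (7,7):0·7+1→1
@8  (8,5):140·5+350→1050, (8,6):21·6+140→266, (8,7):1·7+21→28, (8,8):0·8+1→1
Read S(8,5) = 1050, S(8,6) = 266, S(8,7) = 28, S(8,8) = 1.

1050, 266, 28, 1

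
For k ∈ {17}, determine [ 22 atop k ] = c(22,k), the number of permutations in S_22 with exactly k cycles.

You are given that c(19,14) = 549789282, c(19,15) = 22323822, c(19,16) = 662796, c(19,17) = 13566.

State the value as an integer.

row 20: T[20][15]=19·22323822+549789282=973941900  T[20][16]=19·662796+22323822=34916946  T[20][17]=19·13566+662796=920550
row 21: T[21][16]=20·34916946+973941900=1672280820  T[21][17]=20·920550+34916946=53327946
row 22: T[22][17]=21·53327946+1672280820=2792167686
Read c(22,17) = 2792167686.

2792167686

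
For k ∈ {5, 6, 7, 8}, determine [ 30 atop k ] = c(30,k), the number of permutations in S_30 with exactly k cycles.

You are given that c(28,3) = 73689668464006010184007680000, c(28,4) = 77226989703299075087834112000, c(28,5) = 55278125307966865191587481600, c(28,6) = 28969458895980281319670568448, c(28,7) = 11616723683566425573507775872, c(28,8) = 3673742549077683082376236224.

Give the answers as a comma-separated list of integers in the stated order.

row 29: T[29][4]=28·77226989703299075087834112000+73689668464006010184007680000=2236045380156380112643362816000  T[29][5]=28·55278125307966865191587481600+77226989703299075087834112000=1625014498326371300452283596800  T[29][6]=28·28969458895980281319670568448+55278125307966865191587481600=866422974395414742142363398144  T[29][7]=28·11616723683566425573507775872+28969458895980281319670568448=354237722035840197377888292864  T[29][8]=28·3673742549077683082376236224+11616723683566425573507775872=114481515057741551880042390144
row 30: T[30][5]=29·1625014498326371300452283596800+2236045380156380112643362816000=49361465831621147825759587123200  T[30][6]=29·866422974395414742142363398144+1625014498326371300452283596800=26751280755793398822580822142976  T[30][7]=29·354237722035840197377888292864+866422974395414742142363398144=11139316913434780466101123891200  T[30][8]=29·114481515057741551880042390144+354237722035840197377888292864=3674201658710345201899117607040
Read c(30,5) = 49361465831621147825759587123200, c(30,6) = 26751280755793398822580822142976, c(30,7) = 11139316913434780466101123891200, c(30,8) = 3674201658710345201899117607040.

49361465831621147825759587123200, 26751280755793398822580822142976, 11139316913434780466101123891200, 3674201658710345201899117607040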